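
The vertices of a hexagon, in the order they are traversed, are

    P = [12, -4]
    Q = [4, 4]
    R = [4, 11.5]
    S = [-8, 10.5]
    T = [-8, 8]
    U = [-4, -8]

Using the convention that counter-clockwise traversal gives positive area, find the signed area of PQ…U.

228

Σ = (64) + (30) + (134) + (20) + (96) + (112) = 456
Signed area = Σ/2 = 228 (positive ⇒ counter-clockwise traversal).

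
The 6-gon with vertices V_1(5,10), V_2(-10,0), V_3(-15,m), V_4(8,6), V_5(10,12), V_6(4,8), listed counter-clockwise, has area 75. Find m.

Write out the shoelace sum; only the two edges meeting at V_3 involve m:
2·Area = [((-10)·m − (-15)·0) + ((-15)·6 − 8·m)] + 168
       = -18·m + 78 = 150
⇒ m = -4.

-4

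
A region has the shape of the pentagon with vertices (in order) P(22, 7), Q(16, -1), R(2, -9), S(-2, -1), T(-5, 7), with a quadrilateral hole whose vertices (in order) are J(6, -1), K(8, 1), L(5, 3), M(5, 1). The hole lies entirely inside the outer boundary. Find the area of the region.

246

Outer boundary:
Σ = (-134) + (-142) + (-20) + (-19) + (-189) = -504
Area = |Σ|/2 = 252.
Hole:
Apply the shoelace (surveyor's) formula: 2A = Σ (x_i·y_{i+1} − x_{i+1}·y_i), indices taken mod 4.
Σ = (14) + (19) + (-10) + (-11) = 12
Area = |Σ|/2 = 6.
Net area = 252 − 6 = 246.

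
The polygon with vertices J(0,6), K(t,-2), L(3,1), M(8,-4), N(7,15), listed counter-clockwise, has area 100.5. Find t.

-5

Write out the shoelace sum; only the two edges meeting at K involve t:
2·Area = [(0·(-2) − t·6) + (t·1 − 3·(-2))] + 170
       = -5·t + 176 = 201
⇒ t = -5.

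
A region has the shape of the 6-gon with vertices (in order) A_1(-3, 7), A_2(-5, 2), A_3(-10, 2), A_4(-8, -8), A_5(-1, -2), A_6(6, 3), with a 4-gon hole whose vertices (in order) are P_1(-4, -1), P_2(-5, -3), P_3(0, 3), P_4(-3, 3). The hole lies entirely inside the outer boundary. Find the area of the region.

Outer boundary:
Cross-terms: 29, 10, 96, 8, 9, 51  ⇒  Σ = 203
Area = |Σ|/2 = 101.5.
Hole:
Apply the shoelace (surveyor's) formula: 2A = Σ (x_i·y_{i+1} − x_{i+1}·y_i), indices taken mod 4.
P_1→P_2: (-4)(-3) − (-5)(-1) = 7
P_2→P_3: (-5)(3) − (0)(-3) = -15
P_3→P_4: (0)(3) − (-3)(3) = 9
P_4→P_1: (-3)(-1) − (-4)(3) = 15
Σ = 16
Area = |Σ|/2 = 8.
Net area = 101.5 − 8 = 93.5.

93.5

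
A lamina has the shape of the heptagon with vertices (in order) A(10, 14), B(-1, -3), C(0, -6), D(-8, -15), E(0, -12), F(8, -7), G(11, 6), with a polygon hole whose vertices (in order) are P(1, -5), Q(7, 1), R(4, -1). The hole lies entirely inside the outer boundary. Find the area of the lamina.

Outer boundary:
Σ = (-16) + (6) + (-48) + (96) + (96) + (125) + (94) = 353
Area = |Σ|/2 = 176.5.
Hole:
Σ = (36) + (-11) + (-19) = 6
Area = |Σ|/2 = 3.
Net area = 176.5 − 3 = 173.5.

173.5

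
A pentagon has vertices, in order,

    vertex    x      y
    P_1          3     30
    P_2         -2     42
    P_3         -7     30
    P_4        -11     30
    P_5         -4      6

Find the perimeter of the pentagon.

80

|P_1P_2| = √((-5)² + (12)²) = √169 = 13
|P_2P_3| = √((-5)² + (-12)²) = √169 = 13
|P_3P_4| = √((-4)² + (0)²) = √16 = 4
|P_4P_5| = √((7)² + (-24)²) = √625 = 25
|P_5P_1| = √((7)² + (24)²) = √625 = 25
Perimeter = 13 + 13 + 4 + 25 + 25 = 80.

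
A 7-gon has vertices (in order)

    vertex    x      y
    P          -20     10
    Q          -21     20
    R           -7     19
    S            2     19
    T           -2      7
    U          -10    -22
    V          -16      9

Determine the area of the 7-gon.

Apply Gauss's area formula: 2A = Σ (x_i·y_{i+1} − x_{i+1}·y_i), indices taken mod 7.
Σ = (-190) + (-259) + (-171) + (52) + (114) + (-442) + (20) = -876
Area = |Σ|/2 = 438.

438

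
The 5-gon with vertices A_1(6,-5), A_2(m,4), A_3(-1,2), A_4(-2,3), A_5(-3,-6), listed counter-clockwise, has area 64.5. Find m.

4

Write out the shoelace sum; only the two edges meeting at A_2 involve m:
2·Area = [(6·4 − m·(-5)) + (m·2 − (-1)·4)] + 73
       = 7·m + 101 = 129
⇒ m = 4.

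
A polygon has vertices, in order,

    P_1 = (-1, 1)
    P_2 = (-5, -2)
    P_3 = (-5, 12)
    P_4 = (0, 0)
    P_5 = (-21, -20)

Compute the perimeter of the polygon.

|P_1P_2| = √((-4)² + (-3)²) = √25 = 5
|P_2P_3| = √((0)² + (14)²) = √196 = 14
|P_3P_4| = √((5)² + (-12)²) = √169 = 13
|P_4P_5| = √((-21)² + (-20)²) = √841 = 29
|P_5P_1| = √((20)² + (21)²) = √841 = 29
Perimeter = 5 + 14 + 13 + 29 + 29 = 90.

90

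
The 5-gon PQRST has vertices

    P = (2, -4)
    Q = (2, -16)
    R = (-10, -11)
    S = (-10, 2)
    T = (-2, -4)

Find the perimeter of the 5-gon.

|PQ| = √((0)² + (-12)²) = √144 = 12
|QR| = √((-12)² + (5)²) = √169 = 13
|RS| = √((0)² + (13)²) = √169 = 13
|ST| = √((8)² + (-6)²) = √100 = 10
|TP| = √((4)² + (0)²) = √16 = 4
Perimeter = 12 + 13 + 13 + 10 + 4 = 52.

52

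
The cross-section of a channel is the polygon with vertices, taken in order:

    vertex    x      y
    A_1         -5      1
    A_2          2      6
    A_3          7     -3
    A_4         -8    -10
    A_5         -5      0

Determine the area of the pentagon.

114.5

Cross-terms: -32, -48, -94, -50, -5  ⇒  Σ = -229
Area = |Σ|/2 = 114.5.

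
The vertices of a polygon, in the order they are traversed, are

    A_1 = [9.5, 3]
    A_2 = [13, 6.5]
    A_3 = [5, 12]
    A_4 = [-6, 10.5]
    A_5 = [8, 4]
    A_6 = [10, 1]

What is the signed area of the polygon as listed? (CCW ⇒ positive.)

Apply the surveyor's formula: 2A = Σ (x_i·y_{i+1} − x_{i+1}·y_i), indices taken mod 6.
Cross-terms: 22.75, 123.5, 124.5, -108, -32, 20.5  ⇒  Σ = 151.25
Signed area = Σ/2 = 75.625 (positive ⇒ counter-clockwise traversal).

75.625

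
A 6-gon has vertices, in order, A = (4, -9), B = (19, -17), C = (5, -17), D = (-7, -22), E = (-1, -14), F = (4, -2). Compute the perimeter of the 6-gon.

74

|AB| = √((15)² + (-8)²) = √289 = 17
|BC| = √((-14)² + (0)²) = √196 = 14
|CD| = √((-12)² + (-5)²) = √169 = 13
|DE| = √((6)² + (8)²) = √100 = 10
|EF| = √((5)² + (12)²) = √169 = 13
|FA| = √((0)² + (-7)²) = √49 = 7
Perimeter = 17 + 14 + 13 + 10 + 13 + 7 = 74.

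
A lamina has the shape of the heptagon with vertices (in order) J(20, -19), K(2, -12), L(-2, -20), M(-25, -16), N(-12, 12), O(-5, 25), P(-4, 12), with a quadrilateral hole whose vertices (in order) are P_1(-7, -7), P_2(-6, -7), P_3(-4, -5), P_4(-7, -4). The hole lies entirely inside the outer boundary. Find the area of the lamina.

Outer boundary:
Apply the shoelace (surveyor's) formula: 2A = Σ (x_i·y_{i+1} − x_{i+1}·y_i), indices taken mod 7.
Σ = (-202) + (-64) + (-468) + (-492) + (-240) + (40) + (-164) = -1590
Area = |Σ|/2 = 795.
Hole:
Apply Gauss's area formula: 2A = Σ (x_i·y_{i+1} − x_{i+1}·y_i), indices taken mod 4.
Σ = (7) + (2) + (-19) + (21) = 11
Area = |Σ|/2 = 5.5.
Net area = 795 − 5.5 = 789.5.

789.5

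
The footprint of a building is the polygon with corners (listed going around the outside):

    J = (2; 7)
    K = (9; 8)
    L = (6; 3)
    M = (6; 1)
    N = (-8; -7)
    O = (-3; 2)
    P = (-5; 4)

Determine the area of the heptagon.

Apply the surveyor's formula: 2A = Σ (x_i·y_{i+1} − x_{i+1}·y_i), indices taken mod 7.
Σ = (-47) + (-21) + (-12) + (-34) + (-37) + (-2) + (-43) = -196
Area = |Σ|/2 = 98.

98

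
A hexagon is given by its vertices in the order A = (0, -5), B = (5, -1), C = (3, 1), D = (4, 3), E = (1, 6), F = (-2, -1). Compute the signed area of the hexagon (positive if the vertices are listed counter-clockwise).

40

Apply the shoelace formula: 2A = Σ (x_i·y_{i+1} − x_{i+1}·y_i), indices taken mod 6.
A→B: (0)(-1) − (5)(-5) = 25
B→C: (5)(1) − (3)(-1) = 8
C→D: (3)(3) − (4)(1) = 5
D→E: (4)(6) − (1)(3) = 21
E→F: (1)(-1) − (-2)(6) = 11
F→A: (-2)(-5) − (0)(-1) = 10
Σ = 80
Signed area = Σ/2 = 40 (positive ⇒ counter-clockwise traversal).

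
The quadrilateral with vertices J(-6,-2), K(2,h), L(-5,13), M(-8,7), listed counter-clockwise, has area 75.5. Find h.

The doubled signed area Σ (x_i y_{i+1} − x_{i+1} y_i) is linear in h.
With h=0 it equals 157; the coefficient of h is -1 (from the two edges through K).
So -1·h + 157 = 2·75.5 = 151 ⇒ h = 6.

6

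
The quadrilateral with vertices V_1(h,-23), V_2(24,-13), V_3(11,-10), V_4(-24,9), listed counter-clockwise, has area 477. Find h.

-4

The doubled signed area Σ (x_i y_{i+1} − x_{i+1} y_i) is linear in h.
With h=0 it equals 866; the coefficient of h is -22 (from the two edges through V_1).
So -22·h + 866 = 2·477 = 954 ⇒ h = -4.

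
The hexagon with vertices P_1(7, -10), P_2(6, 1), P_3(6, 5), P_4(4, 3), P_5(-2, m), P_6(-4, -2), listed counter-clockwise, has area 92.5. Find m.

4

Write out the shoelace sum; only the two edges meeting at P_5 involve m:
2·Area = [(4·m − (-2)·3) + ((-2)·(-2) − (-4)·m)] + 143
       = 8·m + 153 = 185
⇒ m = 4.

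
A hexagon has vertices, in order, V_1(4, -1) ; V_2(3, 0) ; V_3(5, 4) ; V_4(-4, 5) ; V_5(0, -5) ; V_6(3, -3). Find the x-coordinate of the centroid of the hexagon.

0.62

Apply the surveyor's formula. First the cross-terms c_i = x_i·y_{i+1} − x_{i+1}·y_i:
  3, 12, 41, 20, 15, 9  ⇒  2A = 100, A = 50.
Then Σ (x_i + x_{i+1})·c_i = 186, so x̄ = 186 / (6·50) = 0.62.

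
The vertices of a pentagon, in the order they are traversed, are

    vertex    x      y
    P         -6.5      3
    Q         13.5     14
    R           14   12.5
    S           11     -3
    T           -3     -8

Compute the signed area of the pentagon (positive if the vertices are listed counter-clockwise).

-248.125

Σ = (-131.5) + (-27.25) + (-179.5) + (-97) + (-61) = -496.25
Signed area = Σ/2 = -248.125 (negative ⇒ clockwise traversal).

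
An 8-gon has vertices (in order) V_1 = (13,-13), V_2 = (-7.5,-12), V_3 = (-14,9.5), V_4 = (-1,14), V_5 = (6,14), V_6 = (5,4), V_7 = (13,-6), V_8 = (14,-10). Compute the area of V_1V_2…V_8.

Apply the shoelace formula: 2A = Σ (x_i·y_{i+1} − x_{i+1}·y_i), indices taken mod 8.
Cross-terms: -253.5, -239.25, -186.5, -98, -46, -82, -46, -52  ⇒  Σ = -1003.25
Area = |Σ|/2 = 501.625.

501.625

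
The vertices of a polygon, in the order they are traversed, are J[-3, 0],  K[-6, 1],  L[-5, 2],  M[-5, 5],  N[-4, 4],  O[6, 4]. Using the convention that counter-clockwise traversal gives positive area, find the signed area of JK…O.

Apply Gauss's area formula: 2A = Σ (x_i·y_{i+1} − x_{i+1}·y_i), indices taken mod 6.
Σ = (-3) + (-7) + (-15) + (0) + (-40) + (12) = -53
Signed area = Σ/2 = -26.5 (negative ⇒ clockwise traversal).

-26.5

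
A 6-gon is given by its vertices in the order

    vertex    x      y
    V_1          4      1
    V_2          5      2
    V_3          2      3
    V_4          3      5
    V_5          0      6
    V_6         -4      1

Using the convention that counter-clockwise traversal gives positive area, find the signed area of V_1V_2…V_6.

24.5

Apply the shoelace formula: 2A = Σ (x_i·y_{i+1} − x_{i+1}·y_i), indices taken mod 6.
V_1→V_2: (4)(2) − (5)(1) = 3
V_2→V_3: (5)(3) − (2)(2) = 11
V_3→V_4: (2)(5) − (3)(3) = 1
V_4→V_5: (3)(6) − (0)(5) = 18
V_5→V_6: (0)(1) − (-4)(6) = 24
V_6→V_1: (-4)(1) − (4)(1) = -8
Σ = 49
Signed area = Σ/2 = 24.5 (positive ⇒ counter-clockwise traversal).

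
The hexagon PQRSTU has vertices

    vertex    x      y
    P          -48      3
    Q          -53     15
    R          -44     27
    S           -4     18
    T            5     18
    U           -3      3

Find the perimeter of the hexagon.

140

|PQ| = √((-5)² + (12)²) = √169 = 13
|QR| = √((9)² + (12)²) = √225 = 15
|RS| = √((40)² + (-9)²) = √1681 = 41
|ST| = √((9)² + (0)²) = √81 = 9
|TU| = √((-8)² + (-15)²) = √289 = 17
|UP| = √((-45)² + (0)²) = √2025 = 45
Perimeter = 13 + 15 + 41 + 9 + 17 + 45 = 140.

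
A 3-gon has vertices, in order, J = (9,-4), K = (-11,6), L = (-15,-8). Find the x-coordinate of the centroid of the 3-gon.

Apply the surveyor's formula. First the cross-terms c_i = x_i·y_{i+1} − x_{i+1}·y_i:
  10, 178, 132  ⇒  2A = 320, A = 160.
Then Σ (x_i + x_{i+1})·c_i = -5440, so x̄ = -5440 / (6·160) = -17/3.

-17/3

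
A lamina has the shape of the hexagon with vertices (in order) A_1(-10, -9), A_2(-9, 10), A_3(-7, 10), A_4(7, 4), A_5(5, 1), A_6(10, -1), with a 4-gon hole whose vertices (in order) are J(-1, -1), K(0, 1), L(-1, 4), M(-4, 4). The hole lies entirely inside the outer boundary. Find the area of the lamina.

Outer boundary:
Σ = (-181) + (-20) + (-98) + (-13) + (-15) + (-100) = -427
Area = |Σ|/2 = 213.5.
Hole:
Σ = (-1) + (1) + (12) + (8) = 20
Area = |Σ|/2 = 10.
Net area = 213.5 − 10 = 203.5.

203.5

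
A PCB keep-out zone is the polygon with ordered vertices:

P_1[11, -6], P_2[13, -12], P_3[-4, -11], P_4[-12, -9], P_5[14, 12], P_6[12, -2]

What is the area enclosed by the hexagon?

Apply the shoelace formula: 2A = Σ (x_i·y_{i+1} − x_{i+1}·y_i), indices taken mod 6.
Σ = (-54) + (-191) + (-96) + (-18) + (-172) + (-50) = -581
Area = |Σ|/2 = 290.5.

290.5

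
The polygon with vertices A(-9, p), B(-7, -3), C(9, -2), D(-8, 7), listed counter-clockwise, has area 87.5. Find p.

3

The doubled signed area Σ (x_i y_{i+1} − x_{i+1} y_i) is linear in p.
With p=0 it equals 178; the coefficient of p is -1 (from the two edges through A).
So -1·p + 178 = 2·87.5 = 175 ⇒ p = 3.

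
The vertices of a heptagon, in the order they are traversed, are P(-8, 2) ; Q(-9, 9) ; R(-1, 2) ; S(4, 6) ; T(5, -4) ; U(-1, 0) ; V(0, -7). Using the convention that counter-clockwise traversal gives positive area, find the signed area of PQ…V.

Σ = (-54) + (-9) + (-14) + (-46) + (-4) + (7) + (-56) = -176
Signed area = Σ/2 = -88 (negative ⇒ clockwise traversal).

-88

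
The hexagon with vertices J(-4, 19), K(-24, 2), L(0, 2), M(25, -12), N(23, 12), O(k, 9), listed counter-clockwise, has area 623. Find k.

11

The doubled signed area Σ (x_i y_{i+1} − x_{i+1} y_i) is linear in k.
With k=0 it equals 1169; the coefficient of k is 7 (from the two edges through O).
So 7·k + 1169 = 2·623 = 1246 ⇒ k = 11.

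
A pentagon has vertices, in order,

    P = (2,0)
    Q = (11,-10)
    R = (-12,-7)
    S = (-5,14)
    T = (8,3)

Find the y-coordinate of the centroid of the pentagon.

7/237

Apply the shoelace formula. First the cross-terms c_i = x_i·y_{i+1} − x_{i+1}·y_i:
  -20, -197, -203, -127, -6  ⇒  2A = -553, A = -276.5.
Then Σ (y_i + y_{i+1})·c_i = -49, so ȳ = -49 / (6·(-276.5)) = 7/237.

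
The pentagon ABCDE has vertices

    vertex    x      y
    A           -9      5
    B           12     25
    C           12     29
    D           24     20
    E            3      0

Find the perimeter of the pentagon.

90

|AB| = √((21)² + (20)²) = √841 = 29
|BC| = √((0)² + (4)²) = √16 = 4
|CD| = √((12)² + (-9)²) = √225 = 15
|DE| = √((-21)² + (-20)²) = √841 = 29
|EA| = √((-12)² + (5)²) = √169 = 13
Perimeter = 29 + 4 + 15 + 29 + 13 = 90.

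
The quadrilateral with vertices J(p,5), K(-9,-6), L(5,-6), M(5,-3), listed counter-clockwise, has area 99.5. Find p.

Write out the shoelace sum; only the two edges meeting at J involve p:
2·Area = [(5·5 − p·(-3)) + (p·(-6) − (-9)·5)] + 99
       = -3·p + 169 = 199
⇒ p = -10.

-10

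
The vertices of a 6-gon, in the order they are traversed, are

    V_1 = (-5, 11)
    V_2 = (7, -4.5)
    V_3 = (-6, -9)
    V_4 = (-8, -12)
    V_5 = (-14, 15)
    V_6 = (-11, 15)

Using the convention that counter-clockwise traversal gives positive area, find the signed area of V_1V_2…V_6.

Apply Gauss's area formula: 2A = Σ (x_i·y_{i+1} − x_{i+1}·y_i), indices taken mod 6.
Σ = (-54.5) + (-90) + (0) + (-288) + (-45) + (-46) = -523.5
Signed area = Σ/2 = -261.75 (negative ⇒ clockwise traversal).

-261.75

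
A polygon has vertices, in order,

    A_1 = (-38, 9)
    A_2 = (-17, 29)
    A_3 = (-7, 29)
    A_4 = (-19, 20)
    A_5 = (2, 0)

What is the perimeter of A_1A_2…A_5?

124

|A_1A_2| = √((21)² + (20)²) = √841 = 29
|A_2A_3| = √((10)² + (0)²) = √100 = 10
|A_3A_4| = √((-12)² + (-9)²) = √225 = 15
|A_4A_5| = √((21)² + (-20)²) = √841 = 29
|A_5A_1| = √((-40)² + (9)²) = √1681 = 41
Perimeter = 29 + 10 + 15 + 29 + 41 = 124.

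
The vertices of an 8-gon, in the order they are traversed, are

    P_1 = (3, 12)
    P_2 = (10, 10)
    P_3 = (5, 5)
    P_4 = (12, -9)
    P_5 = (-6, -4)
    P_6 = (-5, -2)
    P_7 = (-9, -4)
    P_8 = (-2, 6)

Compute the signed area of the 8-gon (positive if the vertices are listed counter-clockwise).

Σ = (-90) + (0) + (-105) + (-102) + (-8) + (2) + (-62) + (-42) = -407
Signed area = Σ/2 = -203.5 (negative ⇒ clockwise traversal).

-203.5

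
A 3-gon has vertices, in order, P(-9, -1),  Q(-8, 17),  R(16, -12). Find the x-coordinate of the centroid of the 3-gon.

Apply the shoelace (surveyor's) formula. First the cross-terms c_i = x_i·y_{i+1} − x_{i+1}·y_i:
  -161, -176, -124  ⇒  2A = -461, A = -230.5.
Then Σ (x_i + x_{i+1})·c_i = 461, so x̄ = 461 / (6·(-230.5)) = -1/3.

-1/3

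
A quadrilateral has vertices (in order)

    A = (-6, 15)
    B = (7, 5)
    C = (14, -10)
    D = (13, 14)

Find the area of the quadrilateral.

Apply the surveyor's formula: 2A = Σ (x_i·y_{i+1} − x_{i+1}·y_i), indices taken mod 4.
A→B: (-6)(5) − (7)(15) = -135
B→C: (7)(-10) − (14)(5) = -140
C→D: (14)(14) − (13)(-10) = 326
D→A: (13)(15) − (-6)(14) = 279
Σ = 330
Area = |Σ|/2 = 165.

165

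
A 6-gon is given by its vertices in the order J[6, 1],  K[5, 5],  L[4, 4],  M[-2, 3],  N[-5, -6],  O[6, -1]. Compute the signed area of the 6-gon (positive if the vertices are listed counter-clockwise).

62.5

Cross-terms: 25, 0, 20, 27, 41, 12  ⇒  Σ = 125
Signed area = Σ/2 = 62.5 (positive ⇒ counter-clockwise traversal).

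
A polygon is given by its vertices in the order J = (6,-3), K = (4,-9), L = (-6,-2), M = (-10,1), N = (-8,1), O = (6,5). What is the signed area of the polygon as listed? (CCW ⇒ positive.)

-113

Σ = (-42) + (-62) + (-26) + (-2) + (-46) + (-48) = -226
Signed area = Σ/2 = -113 (negative ⇒ clockwise traversal).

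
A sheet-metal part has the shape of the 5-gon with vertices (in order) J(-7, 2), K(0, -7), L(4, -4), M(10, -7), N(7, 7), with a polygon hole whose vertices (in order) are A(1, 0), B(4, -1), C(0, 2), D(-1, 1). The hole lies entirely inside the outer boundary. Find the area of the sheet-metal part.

Outer boundary:
Apply the shoelace (surveyor's) formula: 2A = Σ (x_i·y_{i+1} − x_{i+1}·y_i), indices taken mod 5.
Cross-terms: 49, 28, 12, 119, 63  ⇒  Σ = 271
Area = |Σ|/2 = 135.5.
Hole:
Apply the surveyor's formula: 2A = Σ (x_i·y_{i+1} − x_{i+1}·y_i), indices taken mod 4.
A→B: (1)(-1) − (4)(0) = -1
B→C: (4)(2) − (0)(-1) = 8
C→D: (0)(1) − (-1)(2) = 2
D→A: (-1)(0) − (1)(1) = -1
Σ = 8
Area = |Σ|/2 = 4.
Net area = 135.5 − 4 = 131.5.

131.5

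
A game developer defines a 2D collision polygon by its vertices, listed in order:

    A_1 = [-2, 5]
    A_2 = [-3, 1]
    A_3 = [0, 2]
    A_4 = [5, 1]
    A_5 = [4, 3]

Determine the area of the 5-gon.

17

Apply the shoelace (surveyor's) formula: 2A = Σ (x_i·y_{i+1} − x_{i+1}·y_i), indices taken mod 5.
Cross-terms: 13, -6, -10, 11, 26  ⇒  Σ = 34
Area = |Σ|/2 = 17.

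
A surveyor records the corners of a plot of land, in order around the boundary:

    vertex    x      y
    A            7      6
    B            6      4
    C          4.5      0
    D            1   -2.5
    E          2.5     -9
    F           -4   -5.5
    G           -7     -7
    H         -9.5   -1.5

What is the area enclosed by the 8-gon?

101.375

Apply the shoelace formula: 2A = Σ (x_i·y_{i+1} − x_{i+1}·y_i), indices taken mod 8.
Cross-terms: -8, -18, -11.25, -2.75, -49.75, -10.5, -56, -46.5  ⇒  Σ = -202.75
Area = |Σ|/2 = 101.375.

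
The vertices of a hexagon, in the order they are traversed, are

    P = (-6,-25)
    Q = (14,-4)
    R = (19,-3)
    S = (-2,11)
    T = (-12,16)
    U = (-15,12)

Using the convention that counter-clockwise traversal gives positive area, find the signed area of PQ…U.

Apply the shoelace formula: 2A = Σ (x_i·y_{i+1} − x_{i+1}·y_i), indices taken mod 6.
Σ = (374) + (34) + (203) + (100) + (96) + (447) = 1254
Signed area = Σ/2 = 627 (positive ⇒ counter-clockwise traversal).

627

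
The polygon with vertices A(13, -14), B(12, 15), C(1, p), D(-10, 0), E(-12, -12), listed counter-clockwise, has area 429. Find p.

3

Write out the shoelace sum; only the two edges meeting at C involve p:
2·Area = [(12·p − 1·15) + (1·0 − (-10)·p)] + 807
       = 22·p + 792 = 858
⇒ p = 3.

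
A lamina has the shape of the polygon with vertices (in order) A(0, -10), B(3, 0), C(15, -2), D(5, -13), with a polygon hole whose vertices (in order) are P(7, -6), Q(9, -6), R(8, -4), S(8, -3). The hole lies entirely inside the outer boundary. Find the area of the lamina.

Outer boundary:
Apply Gauss's area formula: 2A = Σ (x_i·y_{i+1} − x_{i+1}·y_i), indices taken mod 4.
Cross-terms: 30, -6, -185, -50  ⇒  Σ = -211
Area = |Σ|/2 = 105.5.
Hole:
P→Q: (7)(-6) − (9)(-6) = 12
Q→R: (9)(-4) − (8)(-6) = 12
R→S: (8)(-3) − (8)(-4) = 8
S→P: (8)(-6) − (7)(-3) = -27
Σ = 5
Area = |Σ|/2 = 2.5.
Net area = 105.5 − 2.5 = 103.

103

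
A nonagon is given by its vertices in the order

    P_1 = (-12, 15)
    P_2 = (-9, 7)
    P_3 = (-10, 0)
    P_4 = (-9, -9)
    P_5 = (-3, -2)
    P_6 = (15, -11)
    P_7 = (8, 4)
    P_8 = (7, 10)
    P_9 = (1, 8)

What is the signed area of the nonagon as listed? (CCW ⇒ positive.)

311

Apply the shoelace formula: 2A = Σ (x_i·y_{i+1} − x_{i+1}·y_i), indices taken mod 9.
Σ = (51) + (70) + (90) + (-9) + (63) + (148) + (52) + (46) + (111) = 622
Signed area = Σ/2 = 311 (positive ⇒ counter-clockwise traversal).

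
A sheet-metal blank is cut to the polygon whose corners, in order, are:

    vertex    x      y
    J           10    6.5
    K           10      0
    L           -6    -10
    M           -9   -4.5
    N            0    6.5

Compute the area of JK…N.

175.75

J→K: (10)(0) − (10)(6.5) = -65
K→L: (10)(-10) − (-6)(0) = -100
L→M: (-6)(-4.5) − (-9)(-10) = -63
M→N: (-9)(6.5) − (0)(-4.5) = -58.5
N→J: (0)(6.5) − (10)(6.5) = -65
Σ = -351.5
Area = |Σ|/2 = 175.75.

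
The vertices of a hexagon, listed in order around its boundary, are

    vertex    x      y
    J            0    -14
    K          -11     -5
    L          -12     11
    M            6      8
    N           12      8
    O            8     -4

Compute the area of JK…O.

Apply Gauss's area formula: 2A = Σ (x_i·y_{i+1} − x_{i+1}·y_i), indices taken mod 6.
Cross-terms: -154, -181, -162, -48, -112, -112  ⇒  Σ = -769
Area = |Σ|/2 = 384.5.

384.5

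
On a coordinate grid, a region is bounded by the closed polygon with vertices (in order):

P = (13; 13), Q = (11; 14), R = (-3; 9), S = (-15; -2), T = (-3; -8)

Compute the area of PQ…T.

Apply Gauss's area formula: 2A = Σ (x_i·y_{i+1} − x_{i+1}·y_i), indices taken mod 5.
Σ = (39) + (141) + (141) + (114) + (65) = 500
Area = |Σ|/2 = 250.

250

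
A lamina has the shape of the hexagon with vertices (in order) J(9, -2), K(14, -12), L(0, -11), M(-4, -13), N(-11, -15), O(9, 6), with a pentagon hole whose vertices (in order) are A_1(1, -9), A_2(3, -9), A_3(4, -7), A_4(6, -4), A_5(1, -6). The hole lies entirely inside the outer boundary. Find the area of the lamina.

Outer boundary:
J→K: (9)(-12) − (14)(-2) = -80
K→L: (14)(-11) − (0)(-12) = -154
L→M: (0)(-13) − (-4)(-11) = -44
M→N: (-4)(-15) − (-11)(-13) = -83
N→O: (-11)(6) − (9)(-15) = 69
O→J: (9)(-2) − (9)(6) = -72
Σ = -364
Area = |Σ|/2 = 182.
Hole:
Apply the shoelace formula: 2A = Σ (x_i·y_{i+1} − x_{i+1}·y_i), indices taken mod 5.
A_1→A_2: (1)(-9) − (3)(-9) = 18
A_2→A_3: (3)(-7) − (4)(-9) = 15
A_3→A_4: (4)(-4) − (6)(-7) = 26
A_4→A_5: (6)(-6) − (1)(-4) = -32
A_5→A_1: (1)(-9) − (1)(-6) = -3
Σ = 24
Area = |Σ|/2 = 12.
Net area = 182 − 12 = 170.

170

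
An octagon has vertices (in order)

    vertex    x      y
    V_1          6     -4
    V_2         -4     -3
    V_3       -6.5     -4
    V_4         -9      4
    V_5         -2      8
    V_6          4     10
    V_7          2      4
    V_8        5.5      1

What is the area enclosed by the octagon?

133.75

V_1→V_2: (6)(-3) − (-4)(-4) = -34
V_2→V_3: (-4)(-4) − (-6.5)(-3) = -3.5
V_3→V_4: (-6.5)(4) − (-9)(-4) = -62
V_4→V_5: (-9)(8) − (-2)(4) = -64
V_5→V_6: (-2)(10) − (4)(8) = -52
V_6→V_7: (4)(4) − (2)(10) = -4
V_7→V_8: (2)(1) − (5.5)(4) = -20
V_8→V_1: (5.5)(-4) − (6)(1) = -28
Σ = -267.5
Area = |Σ|/2 = 133.75.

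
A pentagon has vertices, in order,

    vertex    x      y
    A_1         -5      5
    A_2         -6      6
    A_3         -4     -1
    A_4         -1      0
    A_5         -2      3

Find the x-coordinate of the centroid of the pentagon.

Apply the shoelace formula. First the cross-terms c_i = x_i·y_{i+1} − x_{i+1}·y_i:
  0, 30, -1, -3, 5  ⇒  2A = 31, A = 15.5.
Then Σ (x_i + x_{i+1})·c_i = -321, so x̄ = -321 / (6·15.5) = -107/31.

-107/31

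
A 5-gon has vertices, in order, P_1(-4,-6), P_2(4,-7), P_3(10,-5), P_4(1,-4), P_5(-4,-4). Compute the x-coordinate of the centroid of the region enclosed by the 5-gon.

311/165

Apply the shoelace (surveyor's) formula. First the cross-terms c_i = x_i·y_{i+1} − x_{i+1}·y_i:
  52, 50, -35, -20, 8  ⇒  2A = 55, A = 27.5.
Then Σ (x_i + x_{i+1})·c_i = 311, so x̄ = 311 / (6·27.5) = 311/165.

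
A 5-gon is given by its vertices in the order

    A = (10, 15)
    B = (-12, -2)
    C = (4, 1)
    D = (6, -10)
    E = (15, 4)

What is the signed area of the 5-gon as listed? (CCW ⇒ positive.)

234.5

Apply the shoelace (surveyor's) formula: 2A = Σ (x_i·y_{i+1} − x_{i+1}·y_i), indices taken mod 5.
Σ = (160) + (-4) + (-46) + (174) + (185) = 469
Signed area = Σ/2 = 234.5 (positive ⇒ counter-clockwise traversal).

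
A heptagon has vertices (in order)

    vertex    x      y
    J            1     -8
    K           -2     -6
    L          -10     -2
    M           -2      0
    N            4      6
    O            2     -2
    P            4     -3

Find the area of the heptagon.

70.5

Apply Gauss's area formula: 2A = Σ (x_i·y_{i+1} − x_{i+1}·y_i), indices taken mod 7.
Σ = (-22) + (-56) + (-4) + (-12) + (-20) + (2) + (-29) = -141
Area = |Σ|/2 = 70.5.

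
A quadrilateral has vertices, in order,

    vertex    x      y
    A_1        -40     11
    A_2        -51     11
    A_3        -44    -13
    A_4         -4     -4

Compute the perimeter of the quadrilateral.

|A_1A_2| = √((-11)² + (0)²) = √121 = 11
|A_2A_3| = √((7)² + (-24)²) = √625 = 25
|A_3A_4| = √((40)² + (9)²) = √1681 = 41
|A_4A_1| = √((-36)² + (15)²) = √1521 = 39
Perimeter = 11 + 25 + 41 + 39 = 116.

116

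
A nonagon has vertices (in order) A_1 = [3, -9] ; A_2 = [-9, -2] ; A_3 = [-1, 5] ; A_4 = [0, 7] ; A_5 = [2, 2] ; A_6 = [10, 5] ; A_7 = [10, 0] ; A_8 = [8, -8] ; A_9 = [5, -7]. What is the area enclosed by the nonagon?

167.5

Σ = (-87) + (-47) + (-7) + (-14) + (-10) + (-50) + (-80) + (-16) + (-24) = -335
Area = |Σ|/2 = 167.5.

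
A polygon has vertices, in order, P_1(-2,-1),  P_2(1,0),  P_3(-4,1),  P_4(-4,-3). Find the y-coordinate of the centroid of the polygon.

Apply Gauss's area formula. First the cross-terms c_i = x_i·y_{i+1} − x_{i+1}·y_i:
  1, 1, 16, -2  ⇒  2A = 16, A = 8.
Then Σ (y_i + y_{i+1})·c_i = -24, so ȳ = -24 / (6·8) = -0.5.

-0.5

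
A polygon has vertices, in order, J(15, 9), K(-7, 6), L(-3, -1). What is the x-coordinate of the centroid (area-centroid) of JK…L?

5/3

Apply the shoelace formula. First the cross-terms c_i = x_i·y_{i+1} − x_{i+1}·y_i:
  153, 25, -12  ⇒  2A = 166, A = 83.
Then Σ (x_i + x_{i+1})·c_i = 830, so x̄ = 830 / (6·83) = 5/3.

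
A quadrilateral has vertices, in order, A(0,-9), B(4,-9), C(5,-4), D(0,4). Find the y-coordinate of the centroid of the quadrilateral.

-205/51

Apply the surveyor's formula. First the cross-terms c_i = x_i·y_{i+1} − x_{i+1}·y_i:
  36, 29, 20, 0  ⇒  2A = 85, A = 42.5.
Then Σ (y_i + y_{i+1})·c_i = -1025, so ȳ = -1025 / (6·42.5) = -205/51.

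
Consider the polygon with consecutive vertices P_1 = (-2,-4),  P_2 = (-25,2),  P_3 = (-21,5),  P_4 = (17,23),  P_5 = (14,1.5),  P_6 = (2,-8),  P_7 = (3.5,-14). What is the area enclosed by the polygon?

P_1→P_2: (-2)(2) − (-25)(-4) = -104
P_2→P_3: (-25)(5) − (-21)(2) = -83
P_3→P_4: (-21)(23) − (17)(5) = -568
P_4→P_5: (17)(1.5) − (14)(23) = -296.5
P_5→P_6: (14)(-8) − (2)(1.5) = -115
P_6→P_7: (2)(-14) − (3.5)(-8) = 0
P_7→P_1: (3.5)(-4) − (-2)(-14) = -42
Σ = -1208.5
Area = |Σ|/2 = 604.25.

604.25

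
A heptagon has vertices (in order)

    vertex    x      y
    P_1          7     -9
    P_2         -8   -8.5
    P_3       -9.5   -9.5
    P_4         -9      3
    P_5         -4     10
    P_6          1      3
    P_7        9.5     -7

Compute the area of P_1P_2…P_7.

Apply the surveyor's formula: 2A = Σ (x_i·y_{i+1} − x_{i+1}·y_i), indices taken mod 7.
P_1→P_2: (7)(-8.5) − (-8)(-9) = -131.5
P_2→P_3: (-8)(-9.5) − (-9.5)(-8.5) = -4.75
P_3→P_4: (-9.5)(3) − (-9)(-9.5) = -114
P_4→P_5: (-9)(10) − (-4)(3) = -78
P_5→P_6: (-4)(3) − (1)(10) = -22
P_6→P_7: (1)(-7) − (9.5)(3) = -35.5
P_7→P_1: (9.5)(-9) − (7)(-7) = -36.5
Σ = -422.25
Area = |Σ|/2 = 211.125.

211.125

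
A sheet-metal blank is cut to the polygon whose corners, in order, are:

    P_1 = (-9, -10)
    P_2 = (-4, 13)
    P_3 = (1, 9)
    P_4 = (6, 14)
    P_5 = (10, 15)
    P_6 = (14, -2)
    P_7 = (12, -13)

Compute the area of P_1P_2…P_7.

460.5

Apply the shoelace formula: 2A = Σ (x_i·y_{i+1} − x_{i+1}·y_i), indices taken mod 7.
P_1→P_2: (-9)(13) − (-4)(-10) = -157
P_2→P_3: (-4)(9) − (1)(13) = -49
P_3→P_4: (1)(14) − (6)(9) = -40
P_4→P_5: (6)(15) − (10)(14) = -50
P_5→P_6: (10)(-2) − (14)(15) = -230
P_6→P_7: (14)(-13) − (12)(-2) = -158
P_7→P_1: (12)(-10) − (-9)(-13) = -237
Σ = -921
Area = |Σ|/2 = 460.5.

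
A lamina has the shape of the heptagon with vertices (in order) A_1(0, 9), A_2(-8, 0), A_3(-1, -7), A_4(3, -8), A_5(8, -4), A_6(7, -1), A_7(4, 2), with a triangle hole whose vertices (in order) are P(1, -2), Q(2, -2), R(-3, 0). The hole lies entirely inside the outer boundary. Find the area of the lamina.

Outer boundary:
Cross-terms: 72, 56, 29, 52, 20, 18, 36  ⇒  Σ = 283
Area = |Σ|/2 = 141.5.
Hole:
Cross-terms: 2, -6, 6  ⇒  Σ = 2
Area = |Σ|/2 = 1.
Net area = 141.5 − 1 = 140.5.

140.5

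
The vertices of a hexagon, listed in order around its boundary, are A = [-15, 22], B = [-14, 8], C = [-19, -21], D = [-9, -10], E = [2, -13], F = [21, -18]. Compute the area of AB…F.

Σ = (188) + (446) + (1) + (137) + (237) + (192) = 1201
Area = |Σ|/2 = 600.5.

600.5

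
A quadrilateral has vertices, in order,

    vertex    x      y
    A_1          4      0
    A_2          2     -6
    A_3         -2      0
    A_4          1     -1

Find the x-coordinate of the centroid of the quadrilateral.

Apply the shoelace (surveyor's) formula. First the cross-terms c_i = x_i·y_{i+1} − x_{i+1}·y_i:
  -24, -12, 2, 4  ⇒  2A = -30, A = -15.
Then Σ (x_i + x_{i+1})·c_i = -126, so x̄ = -126 / (6·(-15)) = 1.4.

1.4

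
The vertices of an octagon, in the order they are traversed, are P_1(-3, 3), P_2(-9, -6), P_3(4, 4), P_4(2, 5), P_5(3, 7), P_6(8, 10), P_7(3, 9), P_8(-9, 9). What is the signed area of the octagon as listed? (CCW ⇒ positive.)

84

Cross-terms: 45, -12, 12, -1, -26, 42, 108, 0  ⇒  Σ = 168
Signed area = Σ/2 = 84 (positive ⇒ counter-clockwise traversal).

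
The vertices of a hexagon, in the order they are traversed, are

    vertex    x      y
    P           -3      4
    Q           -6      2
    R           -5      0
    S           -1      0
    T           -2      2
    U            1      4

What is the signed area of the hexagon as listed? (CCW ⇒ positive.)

16

Apply the surveyor's formula: 2A = Σ (x_i·y_{i+1} − x_{i+1}·y_i), indices taken mod 6.
Σ = (18) + (10) + (0) + (-2) + (-10) + (16) = 32
Signed area = Σ/2 = 16 (positive ⇒ counter-clockwise traversal).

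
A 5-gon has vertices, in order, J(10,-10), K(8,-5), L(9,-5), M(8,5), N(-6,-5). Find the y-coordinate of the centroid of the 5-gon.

Apply the shoelace formula. First the cross-terms c_i = x_i·y_{i+1} − x_{i+1}·y_i:
  30, 5, 85, -10, 110  ⇒  2A = 220, A = 110.
Then Σ (y_i + y_{i+1})·c_i = -2150, so ȳ = -2150 / (6·110) = -215/66.

-215/66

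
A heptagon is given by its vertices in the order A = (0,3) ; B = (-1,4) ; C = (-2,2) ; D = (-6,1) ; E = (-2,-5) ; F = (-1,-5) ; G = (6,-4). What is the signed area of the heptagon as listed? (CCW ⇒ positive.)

Σ = (3) + (6) + (10) + (32) + (5) + (34) + (18) = 108
Signed area = Σ/2 = 54 (positive ⇒ counter-clockwise traversal).

54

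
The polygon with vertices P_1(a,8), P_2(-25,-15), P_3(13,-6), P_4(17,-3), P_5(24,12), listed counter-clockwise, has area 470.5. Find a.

5

The doubled signed area Σ (x_i y_{i+1} − x_{i+1} y_i) is linear in a.
With a=0 it equals 1076; the coefficient of a is -27 (from the two edges through P_1).
So -27·a + 1076 = 2·470.5 = 941 ⇒ a = 5.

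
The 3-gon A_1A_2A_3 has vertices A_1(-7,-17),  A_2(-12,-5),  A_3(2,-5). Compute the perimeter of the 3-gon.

|A_1A_2| = √((-5)² + (12)²) = √169 = 13
|A_2A_3| = √((14)² + (0)²) = √196 = 14
|A_3A_1| = √((-9)² + (-12)²) = √225 = 15
Perimeter = 13 + 14 + 15 = 42.

42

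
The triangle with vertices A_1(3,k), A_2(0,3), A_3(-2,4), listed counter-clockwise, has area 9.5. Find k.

-8

The doubled signed area Σ (x_i y_{i+1} − x_{i+1} y_i) is linear in k.
With k=0 it equals 3; the coefficient of k is -2 (from the two edges through A_1).
So -2·k + 3 = 2·9.5 = 19 ⇒ k = -8.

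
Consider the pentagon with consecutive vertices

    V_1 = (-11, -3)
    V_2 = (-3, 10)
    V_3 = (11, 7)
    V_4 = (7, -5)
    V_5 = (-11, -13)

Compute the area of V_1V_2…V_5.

Σ = (-119) + (-131) + (-104) + (-146) + (-110) = -610
Area = |Σ|/2 = 305.

305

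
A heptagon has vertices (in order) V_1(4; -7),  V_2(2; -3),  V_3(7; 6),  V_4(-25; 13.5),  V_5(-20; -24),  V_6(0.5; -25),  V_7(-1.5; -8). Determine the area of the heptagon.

Apply Gauss's area formula: 2A = Σ (x_i·y_{i+1} − x_{i+1}·y_i), indices taken mod 7.
Σ = (2) + (33) + (244.5) + (870) + (512) + (-41.5) + (42.5) = 1662.5
Area = |Σ|/2 = 831.25.

831.25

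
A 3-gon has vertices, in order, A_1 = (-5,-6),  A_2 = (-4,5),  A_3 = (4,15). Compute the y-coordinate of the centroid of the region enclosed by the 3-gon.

14/3

Apply the shoelace formula. First the cross-terms c_i = x_i·y_{i+1} − x_{i+1}·y_i:
  -49, -80, 51  ⇒  2A = -78, A = -39.
Then Σ (y_i + y_{i+1})·c_i = -1092, so ȳ = -1092 / (6·(-39)) = 14/3.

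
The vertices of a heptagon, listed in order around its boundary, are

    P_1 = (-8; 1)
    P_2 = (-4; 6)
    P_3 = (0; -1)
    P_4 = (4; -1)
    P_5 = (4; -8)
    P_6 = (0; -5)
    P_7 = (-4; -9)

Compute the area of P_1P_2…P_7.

Σ = (-44) + (4) + (4) + (-28) + (-20) + (-20) + (-76) = -180
Area = |Σ|/2 = 90.

90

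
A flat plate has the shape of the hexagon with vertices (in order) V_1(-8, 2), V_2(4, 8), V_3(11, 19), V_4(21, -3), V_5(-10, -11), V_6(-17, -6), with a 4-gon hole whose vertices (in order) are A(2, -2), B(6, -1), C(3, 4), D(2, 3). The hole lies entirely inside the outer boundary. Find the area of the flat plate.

Outer boundary:
Apply the shoelace (surveyor's) formula: 2A = Σ (x_i·y_{i+1} − x_{i+1}·y_i), indices taken mod 6.
Cross-terms: -72, -12, -432, -261, -127, -82  ⇒  Σ = -986
Area = |Σ|/2 = 493.
Hole:
Apply the shoelace formula: 2A = Σ (x_i·y_{i+1} − x_{i+1}·y_i), indices taken mod 4.
Σ = (10) + (27) + (1) + (-10) = 28
Area = |Σ|/2 = 14.
Net area = 493 − 14 = 479.

479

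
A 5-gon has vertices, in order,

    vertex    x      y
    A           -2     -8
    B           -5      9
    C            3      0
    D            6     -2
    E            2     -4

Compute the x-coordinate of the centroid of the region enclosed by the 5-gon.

Apply the shoelace formula. First the cross-terms c_i = x_i·y_{i+1} − x_{i+1}·y_i:
  -58, -27, -6, -20, -24  ⇒  2A = -135, A = -67.5.
Then Σ (x_i + x_{i+1})·c_i = 246, so x̄ = 246 / (6·(-67.5)) = -82/135.

-82/135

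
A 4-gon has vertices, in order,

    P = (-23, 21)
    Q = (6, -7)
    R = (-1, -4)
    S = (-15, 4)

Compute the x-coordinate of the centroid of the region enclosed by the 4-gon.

Apply the shoelace formula. First the cross-terms c_i = x_i·y_{i+1} − x_{i+1}·y_i:
  35, -31, -64, -223  ⇒  2A = -283, A = -141.5.
Then Σ (x_i + x_{i+1})·c_i = 8748, so x̄ = 8748 / (6·(-141.5)) = -2916/283.

-2916/283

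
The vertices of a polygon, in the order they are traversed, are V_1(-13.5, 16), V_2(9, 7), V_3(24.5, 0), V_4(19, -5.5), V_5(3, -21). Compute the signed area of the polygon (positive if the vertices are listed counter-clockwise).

Σ = (-238.5) + (-171.5) + (-134.75) + (-382.5) + (-235.5) = -1162.75
Signed area = Σ/2 = -581.375 (negative ⇒ clockwise traversal).

-581.375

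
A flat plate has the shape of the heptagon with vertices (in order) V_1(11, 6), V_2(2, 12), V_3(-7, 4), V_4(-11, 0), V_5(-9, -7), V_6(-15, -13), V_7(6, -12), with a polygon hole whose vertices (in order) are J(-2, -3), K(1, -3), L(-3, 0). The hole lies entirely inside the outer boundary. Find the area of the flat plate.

Outer boundary:
Σ = (120) + (92) + (44) + (77) + (12) + (258) + (168) = 771
Area = |Σ|/2 = 385.5.
Hole:
Apply the shoelace (surveyor's) formula: 2A = Σ (x_i·y_{i+1} − x_{i+1}·y_i), indices taken mod 3.
Cross-terms: 9, -9, 9  ⇒  Σ = 9
Area = |Σ|/2 = 4.5.
Net area = 385.5 − 4.5 = 381.

381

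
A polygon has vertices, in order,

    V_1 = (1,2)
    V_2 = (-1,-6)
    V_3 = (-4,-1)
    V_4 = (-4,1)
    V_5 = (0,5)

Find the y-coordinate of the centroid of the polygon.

-11/90

Apply the shoelace formula. First the cross-terms c_i = x_i·y_{i+1} − x_{i+1}·y_i:
  -4, -23, -8, -20, -5  ⇒  2A = -60, A = -30.
Then Σ (y_i + y_{i+1})·c_i = 22, so ȳ = 22 / (6·(-30)) = -11/90.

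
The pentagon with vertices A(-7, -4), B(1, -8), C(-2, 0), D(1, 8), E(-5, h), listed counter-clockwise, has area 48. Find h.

1

The doubled signed area Σ (x_i y_{i+1} − x_{i+1} y_i) is linear in h.
With h=0 it equals 88; the coefficient of h is 8 (from the two edges through E).
So 8·h + 88 = 2·48 = 96 ⇒ h = 1.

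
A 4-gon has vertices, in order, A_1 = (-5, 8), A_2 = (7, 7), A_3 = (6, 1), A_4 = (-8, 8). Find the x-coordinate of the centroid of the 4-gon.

437/282

Apply the shoelace formula. First the cross-terms c_i = x_i·y_{i+1} − x_{i+1}·y_i:
  -91, -35, 56, -24  ⇒  2A = -94, A = -47.
Then Σ (x_i + x_{i+1})·c_i = -437, so x̄ = -437 / (6·(-47)) = 437/282.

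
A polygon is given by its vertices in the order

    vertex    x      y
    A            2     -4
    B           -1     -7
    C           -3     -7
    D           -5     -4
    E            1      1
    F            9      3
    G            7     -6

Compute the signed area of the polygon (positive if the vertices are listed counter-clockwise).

Apply the shoelace (surveyor's) formula: 2A = Σ (x_i·y_{i+1} − x_{i+1}·y_i), indices taken mod 7.
Σ = (-18) + (-14) + (-23) + (-1) + (-6) + (-75) + (-16) = -153
Signed area = Σ/2 = -76.5 (negative ⇒ clockwise traversal).

-76.5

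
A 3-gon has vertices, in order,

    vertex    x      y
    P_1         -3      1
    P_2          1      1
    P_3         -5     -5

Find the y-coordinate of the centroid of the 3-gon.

Apply the shoelace formula. First the cross-terms c_i = x_i·y_{i+1} − x_{i+1}·y_i:
  -4, 0, -20  ⇒  2A = -24, A = -12.
Then Σ (y_i + y_{i+1})·c_i = 72, so ȳ = 72 / (6·(-12)) = -1.

-1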